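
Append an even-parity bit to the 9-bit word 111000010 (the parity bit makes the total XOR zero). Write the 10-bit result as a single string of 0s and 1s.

1110000100

XOR of the 9 data bits: 1⊕1⊕1⊕0⊕0⊕0⊕0⊕1⊕0 = 0
Parity bit = 0 (so all 10 bits XOR to 0).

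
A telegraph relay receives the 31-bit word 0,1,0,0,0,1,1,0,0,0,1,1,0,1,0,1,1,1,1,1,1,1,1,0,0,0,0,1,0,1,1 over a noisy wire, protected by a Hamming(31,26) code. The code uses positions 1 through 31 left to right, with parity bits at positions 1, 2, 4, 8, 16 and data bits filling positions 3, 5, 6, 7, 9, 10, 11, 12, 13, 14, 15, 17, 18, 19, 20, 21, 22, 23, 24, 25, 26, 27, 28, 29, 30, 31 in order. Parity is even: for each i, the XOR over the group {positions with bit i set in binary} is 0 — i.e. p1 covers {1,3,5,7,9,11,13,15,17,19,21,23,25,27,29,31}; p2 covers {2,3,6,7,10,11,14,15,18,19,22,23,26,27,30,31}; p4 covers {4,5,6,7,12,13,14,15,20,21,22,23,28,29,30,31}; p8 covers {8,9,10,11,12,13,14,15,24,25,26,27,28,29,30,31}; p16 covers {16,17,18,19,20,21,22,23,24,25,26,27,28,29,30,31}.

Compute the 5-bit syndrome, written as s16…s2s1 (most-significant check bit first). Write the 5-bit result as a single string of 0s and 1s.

10111

s1 (pos 1,3,5,7,9,11,13,15,17,19,21,23,25,27,29,31): 0⊕0⊕0⊕1⊕0⊕1⊕0⊕0⊕1⊕1⊕1⊕1⊕0⊕0⊕0⊕1 = 1
s2 (pos 2,3,6,7,10,11,14,15,18,19,22,23,26,27,30,31): 1⊕0⊕1⊕1⊕0⊕1⊕1⊕0⊕1⊕1⊕1⊕1⊕0⊕0⊕1⊕1 = 1
s4 (pos 4,5,6,7,12,13,14,15,20,21,22,23,28,29,30,31): 0⊕0⊕1⊕1⊕1⊕0⊕1⊕0⊕1⊕1⊕1⊕1⊕1⊕0⊕1⊕1 = 1
s8 (pos 8,9,10,11,12,13,14,15,24,25,26,27,28,29,30,31): 0⊕0⊕0⊕1⊕1⊕0⊕1⊕0⊕0⊕0⊕0⊕0⊕1⊕0⊕1⊕1 = 0
s16 (pos 16,17,18,19,20,21,22,23,24,25,26,27,28,29,30,31): 1⊕1⊕1⊕1⊕1⊕1⊕1⊕1⊕0⊕0⊕0⊕0⊕1⊕0⊕1⊕1 = 1
Syndrome s16…s1 = 10111 → error at position 23.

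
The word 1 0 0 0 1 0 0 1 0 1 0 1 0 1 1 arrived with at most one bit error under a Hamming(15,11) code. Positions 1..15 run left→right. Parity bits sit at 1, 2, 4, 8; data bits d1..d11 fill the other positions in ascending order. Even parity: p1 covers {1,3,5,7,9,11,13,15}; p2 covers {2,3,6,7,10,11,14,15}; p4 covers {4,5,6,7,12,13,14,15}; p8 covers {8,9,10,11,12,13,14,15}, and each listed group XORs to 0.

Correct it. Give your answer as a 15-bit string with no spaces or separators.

s1 (pos 1,3,5,7,9,11,13,15): 1⊕0⊕1⊕0⊕0⊕0⊕0⊕1 = 1
s2 (pos 2,3,6,7,10,11,14,15): 0⊕0⊕0⊕0⊕1⊕0⊕1⊕1 = 1
s4 (pos 4,5,6,7,12,13,14,15): 0⊕1⊕0⊕0⊕1⊕0⊕1⊕1 = 0
s8 (pos 8,9,10,11,12,13,14,15): 1⊕0⊕1⊕0⊕1⊕0⊕1⊕1 = 1
Syndrome s8…s1 = 1011 → error at position 11.
Flip position 11: 100010010101011 → 100010010111011

100010010111011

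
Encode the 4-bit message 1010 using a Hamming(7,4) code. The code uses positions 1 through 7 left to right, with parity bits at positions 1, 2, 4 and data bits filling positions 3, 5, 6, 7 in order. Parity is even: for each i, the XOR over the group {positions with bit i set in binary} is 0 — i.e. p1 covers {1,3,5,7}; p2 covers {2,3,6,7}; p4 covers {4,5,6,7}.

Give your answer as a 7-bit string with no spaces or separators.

1011010

Place data at non-parity positions: p1 p2 1 p4 0 1 0
p1 (pos 1,3,5,7): XOR of data positions = 1⊕0⊕0 = 1
p2 (pos 2,3,6,7): XOR of data positions = 1⊕1⊕0 = 0
p4 (pos 4,5,6,7): XOR of data positions = 0⊕1⊕0 = 1
Codeword: 1011010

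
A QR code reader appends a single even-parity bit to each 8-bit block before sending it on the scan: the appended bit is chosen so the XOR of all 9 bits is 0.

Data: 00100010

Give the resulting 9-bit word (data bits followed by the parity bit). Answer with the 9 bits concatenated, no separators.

XOR of the 8 data bits: 0⊕0⊕1⊕0⊕0⊕0⊕1⊕0 = 0
Parity bit = 0 (so all 9 bits XOR to 0).

001000100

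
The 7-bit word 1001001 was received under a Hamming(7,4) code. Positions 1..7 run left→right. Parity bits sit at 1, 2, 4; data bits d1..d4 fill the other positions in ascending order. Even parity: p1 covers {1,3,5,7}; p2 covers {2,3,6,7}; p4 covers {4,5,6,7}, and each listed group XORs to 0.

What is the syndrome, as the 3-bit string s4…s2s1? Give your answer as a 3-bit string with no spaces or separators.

010

s1 (pos 1,3,5,7): 1⊕0⊕0⊕1 = 0
s2 (pos 2,3,6,7): 0⊕0⊕0⊕1 = 1
s4 (pos 4,5,6,7): 1⊕0⊕0⊕1 = 0
Syndrome s4…s1 = 010 → error at position 2.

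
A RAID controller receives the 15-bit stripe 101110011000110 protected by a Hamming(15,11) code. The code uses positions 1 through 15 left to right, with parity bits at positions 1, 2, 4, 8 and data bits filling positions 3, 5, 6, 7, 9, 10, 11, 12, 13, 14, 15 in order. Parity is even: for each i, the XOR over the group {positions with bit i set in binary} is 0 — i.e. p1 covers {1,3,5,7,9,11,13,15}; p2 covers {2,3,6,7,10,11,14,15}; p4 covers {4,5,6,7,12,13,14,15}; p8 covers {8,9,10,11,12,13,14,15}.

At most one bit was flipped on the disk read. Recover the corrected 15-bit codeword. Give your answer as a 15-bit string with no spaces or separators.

001110011000110

s1 (pos 1,3,5,7,9,11,13,15): 1⊕1⊕1⊕0⊕1⊕0⊕1⊕0 = 1
s2 (pos 2,3,6,7,10,11,14,15): 0⊕1⊕0⊕0⊕0⊕0⊕1⊕0 = 0
s4 (pos 4,5,6,7,12,13,14,15): 1⊕1⊕0⊕0⊕0⊕1⊕1⊕0 = 0
s8 (pos 8,9,10,11,12,13,14,15): 1⊕1⊕0⊕0⊕0⊕1⊕1⊕0 = 0
Syndrome s8…s1 = 0001 → error at position 1.
Flip position 1: 101110011000110 → 001110011000110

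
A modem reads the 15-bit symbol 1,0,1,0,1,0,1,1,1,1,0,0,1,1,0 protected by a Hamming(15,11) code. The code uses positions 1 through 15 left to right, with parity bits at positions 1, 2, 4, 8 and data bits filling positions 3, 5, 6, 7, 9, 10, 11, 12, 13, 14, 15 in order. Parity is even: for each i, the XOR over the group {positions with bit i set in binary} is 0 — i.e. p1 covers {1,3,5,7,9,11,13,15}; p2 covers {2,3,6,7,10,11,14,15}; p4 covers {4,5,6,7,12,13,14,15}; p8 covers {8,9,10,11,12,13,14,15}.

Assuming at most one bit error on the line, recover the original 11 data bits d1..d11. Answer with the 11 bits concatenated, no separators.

11011100110

s1 (pos 1,3,5,7,9,11,13,15): 1⊕1⊕1⊕1⊕1⊕0⊕1⊕0 = 0
s2 (pos 2,3,6,7,10,11,14,15): 0⊕1⊕0⊕1⊕1⊕0⊕1⊕0 = 0
s4 (pos 4,5,6,7,12,13,14,15): 0⊕1⊕0⊕1⊕0⊕1⊕1⊕0 = 0
s8 (pos 8,9,10,11,12,13,14,15): 1⊕1⊕1⊕0⊕0⊕1⊕1⊕0 = 1
Syndrome s8…s1 = 1000 → error at position 8.
Flip position 8: 101010111100110 → 101010101100110
Read data bits from positions 3,5,6,7,9,10,11,12,13,14,15: 11011100110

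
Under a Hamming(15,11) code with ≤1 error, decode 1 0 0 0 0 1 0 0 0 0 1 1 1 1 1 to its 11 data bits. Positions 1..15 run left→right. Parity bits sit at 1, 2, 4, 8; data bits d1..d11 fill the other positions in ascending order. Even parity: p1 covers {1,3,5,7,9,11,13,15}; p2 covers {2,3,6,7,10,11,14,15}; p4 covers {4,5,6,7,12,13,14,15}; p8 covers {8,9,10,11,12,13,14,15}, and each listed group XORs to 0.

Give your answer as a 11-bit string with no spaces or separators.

s1 (pos 1,3,5,7,9,11,13,15): 1⊕0⊕0⊕0⊕0⊕1⊕1⊕1 = 0
s2 (pos 2,3,6,7,10,11,14,15): 0⊕0⊕1⊕0⊕0⊕1⊕1⊕1 = 0
s4 (pos 4,5,6,7,12,13,14,15): 0⊕0⊕1⊕0⊕1⊕1⊕1⊕1 = 1
s8 (pos 8,9,10,11,12,13,14,15): 0⊕0⊕0⊕1⊕1⊕1⊕1⊕1 = 1
Syndrome s8…s1 = 1100 → error at position 12.
Flip position 12: 100001000011111 → 100001000010111
Read data bits from positions 3,5,6,7,9,10,11,12,13,14,15: 00100010111

00100010111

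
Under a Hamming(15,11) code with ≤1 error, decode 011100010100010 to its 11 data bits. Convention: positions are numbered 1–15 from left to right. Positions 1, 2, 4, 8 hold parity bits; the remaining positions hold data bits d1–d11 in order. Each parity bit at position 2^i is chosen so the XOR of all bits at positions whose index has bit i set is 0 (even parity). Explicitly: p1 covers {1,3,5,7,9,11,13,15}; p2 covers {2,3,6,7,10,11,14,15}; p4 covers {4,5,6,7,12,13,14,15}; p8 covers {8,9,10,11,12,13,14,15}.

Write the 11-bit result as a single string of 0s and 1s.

s1 (pos 1,3,5,7,9,11,13,15): 0⊕1⊕0⊕0⊕0⊕0⊕0⊕0 = 1
s2 (pos 2,3,6,7,10,11,14,15): 1⊕1⊕0⊕0⊕1⊕0⊕1⊕0 = 0
s4 (pos 4,5,6,7,12,13,14,15): 1⊕0⊕0⊕0⊕0⊕0⊕1⊕0 = 0
s8 (pos 8,9,10,11,12,13,14,15): 1⊕0⊕1⊕0⊕0⊕0⊕1⊕0 = 1
Syndrome s8…s1 = 1001 → error at position 9.
Flip position 9: 011100010100010 → 011100011100010
Read data bits from positions 3,5,6,7,9,10,11,12,13,14,15: 10001100010

10001100010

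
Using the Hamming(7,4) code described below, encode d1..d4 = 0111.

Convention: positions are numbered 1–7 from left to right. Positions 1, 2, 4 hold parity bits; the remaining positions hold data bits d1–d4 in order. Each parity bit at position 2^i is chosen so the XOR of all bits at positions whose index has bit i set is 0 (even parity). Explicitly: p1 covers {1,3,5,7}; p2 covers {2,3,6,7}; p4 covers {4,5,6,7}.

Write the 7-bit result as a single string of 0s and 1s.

0001111

Place data at non-parity positions: p1 p2 0 p4 1 1 1
p1 (pos 1,3,5,7): XOR of data positions = 0⊕1⊕1 = 0
p2 (pos 2,3,6,7): XOR of data positions = 0⊕1⊕1 = 0
p4 (pos 4,5,6,7): XOR of data positions = 1⊕1⊕1 = 1
Codeword: 0001111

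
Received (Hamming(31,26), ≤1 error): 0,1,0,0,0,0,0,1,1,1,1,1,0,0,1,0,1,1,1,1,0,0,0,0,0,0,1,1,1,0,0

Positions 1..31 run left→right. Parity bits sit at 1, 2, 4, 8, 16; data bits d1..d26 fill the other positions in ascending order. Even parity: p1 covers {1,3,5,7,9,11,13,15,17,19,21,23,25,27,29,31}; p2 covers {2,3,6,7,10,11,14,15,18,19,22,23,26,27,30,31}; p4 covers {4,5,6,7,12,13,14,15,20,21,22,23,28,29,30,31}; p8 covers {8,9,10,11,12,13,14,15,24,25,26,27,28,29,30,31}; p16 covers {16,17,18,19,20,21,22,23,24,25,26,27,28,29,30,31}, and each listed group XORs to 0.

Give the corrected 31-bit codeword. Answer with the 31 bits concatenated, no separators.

s1 (pos 1,3,5,7,9,11,13,15,17,19,21,23,25,27,29,31): 0⊕0⊕0⊕0⊕1⊕1⊕0⊕1⊕1⊕1⊕0⊕0⊕0⊕1⊕1⊕0 = 1
s2 (pos 2,3,6,7,10,11,14,15,18,19,22,23,26,27,30,31): 1⊕0⊕0⊕0⊕1⊕1⊕0⊕1⊕1⊕1⊕0⊕0⊕0⊕1⊕0⊕0 = 1
s4 (pos 4,5,6,7,12,13,14,15,20,21,22,23,28,29,30,31): 0⊕0⊕0⊕0⊕1⊕0⊕0⊕1⊕1⊕0⊕0⊕0⊕1⊕1⊕0⊕0 = 1
s8 (pos 8,9,10,11,12,13,14,15,24,25,26,27,28,29,30,31): 1⊕1⊕1⊕1⊕1⊕0⊕0⊕1⊕0⊕0⊕0⊕1⊕1⊕1⊕0⊕0 = 1
s16 (pos 16,17,18,19,20,21,22,23,24,25,26,27,28,29,30,31): 0⊕1⊕1⊕1⊕1⊕0⊕0⊕0⊕0⊕0⊕0⊕1⊕1⊕1⊕0⊕0 = 1
Syndrome s16…s1 = 11111 → error at position 31.
Flip position 31: 0100000111110010111100000011100 → 0100000111110010111100000011101

0100000111110010111100000011101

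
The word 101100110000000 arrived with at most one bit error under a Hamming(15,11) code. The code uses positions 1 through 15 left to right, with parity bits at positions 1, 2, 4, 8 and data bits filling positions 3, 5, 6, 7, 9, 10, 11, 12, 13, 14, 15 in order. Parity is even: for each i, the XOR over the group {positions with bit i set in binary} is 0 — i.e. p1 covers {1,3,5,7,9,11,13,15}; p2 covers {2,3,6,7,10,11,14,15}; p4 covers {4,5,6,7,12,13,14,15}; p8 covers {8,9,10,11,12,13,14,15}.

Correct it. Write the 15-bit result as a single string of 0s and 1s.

101100111000000

s1 (pos 1,3,5,7,9,11,13,15): 1⊕1⊕0⊕1⊕0⊕0⊕0⊕0 = 1
s2 (pos 2,3,6,7,10,11,14,15): 0⊕1⊕0⊕1⊕0⊕0⊕0⊕0 = 0
s4 (pos 4,5,6,7,12,13,14,15): 1⊕0⊕0⊕1⊕0⊕0⊕0⊕0 = 0
s8 (pos 8,9,10,11,12,13,14,15): 1⊕0⊕0⊕0⊕0⊕0⊕0⊕0 = 1
Syndrome s8…s1 = 1001 → error at position 9.
Flip position 9: 101100110000000 → 101100111000000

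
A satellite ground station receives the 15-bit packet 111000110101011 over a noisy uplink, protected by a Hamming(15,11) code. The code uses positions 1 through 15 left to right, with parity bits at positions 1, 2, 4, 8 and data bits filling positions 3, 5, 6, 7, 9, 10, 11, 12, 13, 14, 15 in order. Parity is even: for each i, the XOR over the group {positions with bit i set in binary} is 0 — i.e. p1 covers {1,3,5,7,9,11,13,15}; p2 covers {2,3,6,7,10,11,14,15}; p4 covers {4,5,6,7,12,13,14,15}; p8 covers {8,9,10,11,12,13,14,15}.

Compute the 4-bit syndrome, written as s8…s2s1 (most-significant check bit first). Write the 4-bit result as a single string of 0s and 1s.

s1 (pos 1,3,5,7,9,11,13,15): 1⊕1⊕0⊕1⊕0⊕0⊕0⊕1 = 0
s2 (pos 2,3,6,7,10,11,14,15): 1⊕1⊕0⊕1⊕1⊕0⊕1⊕1 = 0
s4 (pos 4,5,6,7,12,13,14,15): 0⊕0⊕0⊕1⊕1⊕0⊕1⊕1 = 0
s8 (pos 8,9,10,11,12,13,14,15): 1⊕0⊕1⊕0⊕1⊕0⊕1⊕1 = 1
Syndrome s8…s1 = 1000 → error at position 8.

1000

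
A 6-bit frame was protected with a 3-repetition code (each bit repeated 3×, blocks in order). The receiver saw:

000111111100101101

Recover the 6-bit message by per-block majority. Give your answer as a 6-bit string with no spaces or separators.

011011

Block 1 (000): 0 ones → 0
Block 2 (111): 3 ones → 1
Block 3 (111): 3 ones → 1
Block 4 (100): 1 one → 0
Block 5 (101): 2 ones → 1
Block 6 (101): 2 ones → 1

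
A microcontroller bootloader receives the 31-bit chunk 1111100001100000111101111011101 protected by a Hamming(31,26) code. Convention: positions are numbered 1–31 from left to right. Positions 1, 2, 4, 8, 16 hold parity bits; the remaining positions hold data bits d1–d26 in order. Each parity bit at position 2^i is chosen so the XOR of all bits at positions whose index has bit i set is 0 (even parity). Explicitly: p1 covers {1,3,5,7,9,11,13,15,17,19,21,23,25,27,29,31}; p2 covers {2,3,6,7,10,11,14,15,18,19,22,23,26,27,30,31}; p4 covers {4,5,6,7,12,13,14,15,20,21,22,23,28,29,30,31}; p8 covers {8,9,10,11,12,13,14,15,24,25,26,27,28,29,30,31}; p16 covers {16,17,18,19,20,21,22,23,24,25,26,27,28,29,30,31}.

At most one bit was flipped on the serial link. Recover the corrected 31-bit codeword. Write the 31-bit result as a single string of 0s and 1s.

0111100001100000111101111011101

s1 (pos 1,3,5,7,9,11,13,15,17,19,21,23,25,27,29,31): 1⊕1⊕1⊕0⊕0⊕1⊕0⊕0⊕1⊕1⊕0⊕1⊕1⊕1⊕1⊕1 = 1
s2 (pos 2,3,6,7,10,11,14,15,18,19,22,23,26,27,30,31): 1⊕1⊕0⊕0⊕1⊕1⊕0⊕0⊕1⊕1⊕1⊕1⊕0⊕1⊕0⊕1 = 0
s4 (pos 4,5,6,7,12,13,14,15,20,21,22,23,28,29,30,31): 1⊕1⊕0⊕0⊕0⊕0⊕0⊕0⊕1⊕0⊕1⊕1⊕1⊕1⊕0⊕1 = 0
s8 (pos 8,9,10,11,12,13,14,15,24,25,26,27,28,29,30,31): 0⊕0⊕1⊕1⊕0⊕0⊕0⊕0⊕1⊕1⊕0⊕1⊕1⊕1⊕0⊕1 = 0
s16 (pos 16,17,18,19,20,21,22,23,24,25,26,27,28,29,30,31): 0⊕1⊕1⊕1⊕1⊕0⊕1⊕1⊕1⊕1⊕0⊕1⊕1⊕1⊕0⊕1 = 0
Syndrome s16…s1 = 00001 → error at position 1.
Flip position 1: 1111100001100000111101111011101 → 0111100001100000111101111011101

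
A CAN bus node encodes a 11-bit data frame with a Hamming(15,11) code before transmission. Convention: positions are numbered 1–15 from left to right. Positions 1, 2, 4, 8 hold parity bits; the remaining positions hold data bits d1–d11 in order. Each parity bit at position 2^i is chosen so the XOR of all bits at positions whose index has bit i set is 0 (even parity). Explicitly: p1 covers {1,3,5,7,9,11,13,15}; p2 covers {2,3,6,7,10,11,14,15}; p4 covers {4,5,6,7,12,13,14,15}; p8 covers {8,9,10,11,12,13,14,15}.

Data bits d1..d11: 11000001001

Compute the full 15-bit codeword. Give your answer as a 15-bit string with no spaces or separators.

101110000001001

Place data at non-parity positions: p1 p2 1 p4 1 0 0 p8 0 0 0 1 0 0 1
p1 (pos 1,3,5,7,9,11,13,15): XOR of data positions = 1⊕1⊕0⊕0⊕0⊕0⊕1 = 1
p2 (pos 2,3,6,7,10,11,14,15): XOR of data positions = 1⊕0⊕0⊕0⊕0⊕0⊕1 = 0
p4 (pos 4,5,6,7,12,13,14,15): XOR of data positions = 1⊕0⊕0⊕1⊕0⊕0⊕1 = 1
p8 (pos 8,9,10,11,12,13,14,15): XOR of data positions = 0⊕0⊕0⊕1⊕0⊕0⊕1 = 0
Codeword: 101110000001001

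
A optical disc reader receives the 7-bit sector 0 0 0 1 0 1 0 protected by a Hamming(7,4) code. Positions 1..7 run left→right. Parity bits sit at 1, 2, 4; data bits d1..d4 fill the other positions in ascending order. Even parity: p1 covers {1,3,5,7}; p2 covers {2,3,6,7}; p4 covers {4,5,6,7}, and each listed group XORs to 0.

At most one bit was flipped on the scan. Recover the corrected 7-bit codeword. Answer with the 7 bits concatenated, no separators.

0101010

s1 (pos 1,3,5,7): 0⊕0⊕0⊕0 = 0
s2 (pos 2,3,6,7): 0⊕0⊕1⊕0 = 1
s4 (pos 4,5,6,7): 1⊕0⊕1⊕0 = 0
Syndrome s4…s1 = 010 → error at position 2.
Flip position 2: 0001010 → 0101010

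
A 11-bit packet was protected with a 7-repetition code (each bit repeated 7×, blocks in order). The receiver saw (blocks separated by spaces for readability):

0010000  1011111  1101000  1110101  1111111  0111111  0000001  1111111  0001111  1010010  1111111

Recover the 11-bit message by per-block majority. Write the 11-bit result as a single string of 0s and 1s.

Block 1 (0010000): 1 one → 0
Block 2 (1011111): 6 ones → 1
Block 3 (1101000): 3 ones → 0
Block 4 (1110101): 5 ones → 1
Block 5 (1111111): 7 ones → 1
Block 6 (0111111): 6 ones → 1
Block 7 (0000001): 1 one → 0
Block 8 (1111111): 7 ones → 1
Block 9 (0001111): 4 ones → 1
Block 10 (1010010): 3 ones → 0
Block 11 (1111111): 7 ones → 1

01011101101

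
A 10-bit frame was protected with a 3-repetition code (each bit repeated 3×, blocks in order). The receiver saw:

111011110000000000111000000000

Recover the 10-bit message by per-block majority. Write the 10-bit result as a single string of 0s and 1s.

Block 1 (111): 3 ones → 1
Block 2 (011): 2 ones → 1
Block 3 (110): 2 ones → 1
Block 4 (000): 0 ones → 0
Block 5 (000): 0 ones → 0
Block 6 (000): 0 ones → 0
Block 7 (111): 3 ones → 1
Block 8 (000): 0 ones → 0
Block 9 (000): 0 ones → 0
Block 10 (000): 0 ones → 0

1110001000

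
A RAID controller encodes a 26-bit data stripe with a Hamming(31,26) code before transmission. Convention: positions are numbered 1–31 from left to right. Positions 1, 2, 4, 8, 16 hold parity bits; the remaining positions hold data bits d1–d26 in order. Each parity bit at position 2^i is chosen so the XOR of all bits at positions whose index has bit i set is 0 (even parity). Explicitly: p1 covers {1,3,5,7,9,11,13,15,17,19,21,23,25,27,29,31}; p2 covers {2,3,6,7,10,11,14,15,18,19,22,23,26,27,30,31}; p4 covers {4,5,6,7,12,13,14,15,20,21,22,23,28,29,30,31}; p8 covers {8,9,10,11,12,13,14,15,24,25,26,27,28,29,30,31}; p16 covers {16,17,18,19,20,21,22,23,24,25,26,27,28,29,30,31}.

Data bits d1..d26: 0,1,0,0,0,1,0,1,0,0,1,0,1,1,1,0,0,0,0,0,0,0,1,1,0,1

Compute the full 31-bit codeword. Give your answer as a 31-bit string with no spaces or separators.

1101100001010010011100000001101

Place data at non-parity positions: p1 p2 0 p4 1 0 0 p8 0 1 0 1 0 0 1 p16 0 1 1 1 0 0 0 0 0 0 0 1 1 0 1
p1 (pos 1,3,5,7,9,11,13,15,17,19,21,23,25,27,29,31): XOR of data positions = 0⊕1⊕0⊕0⊕0⊕0⊕1⊕0⊕1⊕0⊕0⊕0⊕0⊕1⊕1 = 1
p2 (pos 2,3,6,7,10,11,14,15,18,19,22,23,26,27,30,31): XOR of data positions = 0⊕0⊕0⊕1⊕0⊕0⊕1⊕1⊕1⊕0⊕0⊕0⊕0⊕0⊕1 = 1
p4 (pos 4,5,6,7,12,13,14,15,20,21,22,23,28,29,30,31): XOR of data positions = 1⊕0⊕0⊕1⊕0⊕0⊕1⊕1⊕0⊕0⊕0⊕1⊕1⊕0⊕1 = 1
p8 (pos 8,9,10,11,12,13,14,15,24,25,26,27,28,29,30,31): XOR of data positions = 0⊕1⊕0⊕1⊕0⊕0⊕1⊕0⊕0⊕0⊕0⊕1⊕1⊕0⊕1 = 0
p16 (pos 16,17,18,19,20,21,22,23,24,25,26,27,28,29,30,31): XOR of data positions = 0⊕1⊕1⊕1⊕0⊕0⊕0⊕0⊕0⊕0⊕0⊕1⊕1⊕0⊕1 = 0
Codeword: 1101100001010010011100000001101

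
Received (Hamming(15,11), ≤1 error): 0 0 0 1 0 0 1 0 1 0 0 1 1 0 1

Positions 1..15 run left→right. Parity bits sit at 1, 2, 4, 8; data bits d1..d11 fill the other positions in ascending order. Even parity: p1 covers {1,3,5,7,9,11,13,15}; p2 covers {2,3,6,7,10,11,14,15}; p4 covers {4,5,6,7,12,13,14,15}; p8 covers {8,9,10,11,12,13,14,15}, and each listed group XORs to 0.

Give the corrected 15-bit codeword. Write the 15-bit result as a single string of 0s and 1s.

000000101001101

s1 (pos 1,3,5,7,9,11,13,15): 0⊕0⊕0⊕1⊕1⊕0⊕1⊕1 = 0
s2 (pos 2,3,6,7,10,11,14,15): 0⊕0⊕0⊕1⊕0⊕0⊕0⊕1 = 0
s4 (pos 4,5,6,7,12,13,14,15): 1⊕0⊕0⊕1⊕1⊕1⊕0⊕1 = 1
s8 (pos 8,9,10,11,12,13,14,15): 0⊕1⊕0⊕0⊕1⊕1⊕0⊕1 = 0
Syndrome s8…s1 = 0100 → error at position 4.
Flip position 4: 000100101001101 → 000000101001101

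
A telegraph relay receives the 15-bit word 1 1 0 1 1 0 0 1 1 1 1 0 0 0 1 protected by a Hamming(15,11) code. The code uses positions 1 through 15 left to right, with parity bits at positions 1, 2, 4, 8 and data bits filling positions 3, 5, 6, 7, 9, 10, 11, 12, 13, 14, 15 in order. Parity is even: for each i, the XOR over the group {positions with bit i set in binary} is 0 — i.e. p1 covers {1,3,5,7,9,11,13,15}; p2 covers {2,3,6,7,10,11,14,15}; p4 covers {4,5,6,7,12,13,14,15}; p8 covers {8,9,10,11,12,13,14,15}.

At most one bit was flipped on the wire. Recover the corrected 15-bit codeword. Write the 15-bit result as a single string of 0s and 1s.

110110011110101

s1 (pos 1,3,5,7,9,11,13,15): 1⊕0⊕1⊕0⊕1⊕1⊕0⊕1 = 1
s2 (pos 2,3,6,7,10,11,14,15): 1⊕0⊕0⊕0⊕1⊕1⊕0⊕1 = 0
s4 (pos 4,5,6,7,12,13,14,15): 1⊕1⊕0⊕0⊕0⊕0⊕0⊕1 = 1
s8 (pos 8,9,10,11,12,13,14,15): 1⊕1⊕1⊕1⊕0⊕0⊕0⊕1 = 1
Syndrome s8…s1 = 1101 → error at position 13.
Flip position 13: 110110011110001 → 110110011110101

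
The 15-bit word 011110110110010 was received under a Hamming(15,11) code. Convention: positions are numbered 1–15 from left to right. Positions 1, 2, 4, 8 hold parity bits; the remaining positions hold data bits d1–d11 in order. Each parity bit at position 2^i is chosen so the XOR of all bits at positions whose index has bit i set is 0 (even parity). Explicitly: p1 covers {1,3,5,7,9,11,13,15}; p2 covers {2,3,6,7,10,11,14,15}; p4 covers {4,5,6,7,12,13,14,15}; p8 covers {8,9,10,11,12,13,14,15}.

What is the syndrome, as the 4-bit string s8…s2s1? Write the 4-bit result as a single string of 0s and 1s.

0000

s1 (pos 1,3,5,7,9,11,13,15): 0⊕1⊕1⊕1⊕0⊕1⊕0⊕0 = 0
s2 (pos 2,3,6,7,10,11,14,15): 1⊕1⊕0⊕1⊕1⊕1⊕1⊕0 = 0
s4 (pos 4,5,6,7,12,13,14,15): 1⊕1⊕0⊕1⊕0⊕0⊕1⊕0 = 0
s8 (pos 8,9,10,11,12,13,14,15): 1⊕0⊕1⊕1⊕0⊕0⊕1⊕0 = 0
Syndrome s8…s1 = 0000 → no error.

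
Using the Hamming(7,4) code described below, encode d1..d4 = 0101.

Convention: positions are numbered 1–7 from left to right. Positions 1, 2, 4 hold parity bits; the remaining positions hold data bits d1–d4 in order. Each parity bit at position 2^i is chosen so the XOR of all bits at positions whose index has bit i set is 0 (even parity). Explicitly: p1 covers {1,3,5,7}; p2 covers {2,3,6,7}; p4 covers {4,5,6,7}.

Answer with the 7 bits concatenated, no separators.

Place data at non-parity positions: p1 p2 0 p4 1 0 1
p1 (pos 1,3,5,7): XOR of data positions = 0⊕1⊕1 = 0
p2 (pos 2,3,6,7): XOR of data positions = 0⊕0⊕1 = 1
p4 (pos 4,5,6,7): XOR of data positions = 1⊕0⊕1 = 0
Codeword: 0100101

0100101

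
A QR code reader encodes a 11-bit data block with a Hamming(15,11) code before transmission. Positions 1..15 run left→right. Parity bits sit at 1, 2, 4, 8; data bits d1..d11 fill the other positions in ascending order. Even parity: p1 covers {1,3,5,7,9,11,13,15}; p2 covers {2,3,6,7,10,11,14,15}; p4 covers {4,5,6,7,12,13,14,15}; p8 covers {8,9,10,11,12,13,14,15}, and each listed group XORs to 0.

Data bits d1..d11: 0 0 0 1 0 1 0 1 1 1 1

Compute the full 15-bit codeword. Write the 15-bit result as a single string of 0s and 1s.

Place data at non-parity positions: p1 p2 0 p4 0 0 1 p8 0 1 0 1 1 1 1
p1 (pos 1,3,5,7,9,11,13,15): XOR of data positions = 0⊕0⊕1⊕0⊕0⊕1⊕1 = 1
p2 (pos 2,3,6,7,10,11,14,15): XOR of data positions = 0⊕0⊕1⊕1⊕0⊕1⊕1 = 0
p4 (pos 4,5,6,7,12,13,14,15): XOR of data positions = 0⊕0⊕1⊕1⊕1⊕1⊕1 = 1
p8 (pos 8,9,10,11,12,13,14,15): XOR of data positions = 0⊕1⊕0⊕1⊕1⊕1⊕1 = 1
Codeword: 100100110101111

100100110101111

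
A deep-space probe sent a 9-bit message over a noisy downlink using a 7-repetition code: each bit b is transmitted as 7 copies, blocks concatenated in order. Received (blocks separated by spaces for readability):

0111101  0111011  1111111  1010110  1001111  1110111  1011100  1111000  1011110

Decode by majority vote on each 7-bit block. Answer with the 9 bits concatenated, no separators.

Block 1 (0111101): 5 ones → 1
Block 2 (0111011): 5 ones → 1
Block 3 (1111111): 7 ones → 1
Block 4 (1010110): 4 ones → 1
Block 5 (1001111): 5 ones → 1
Block 6 (1110111): 6 ones → 1
Block 7 (1011100): 4 ones → 1
Block 8 (1111000): 4 ones → 1
Block 9 (1011110): 5 ones → 1

111111111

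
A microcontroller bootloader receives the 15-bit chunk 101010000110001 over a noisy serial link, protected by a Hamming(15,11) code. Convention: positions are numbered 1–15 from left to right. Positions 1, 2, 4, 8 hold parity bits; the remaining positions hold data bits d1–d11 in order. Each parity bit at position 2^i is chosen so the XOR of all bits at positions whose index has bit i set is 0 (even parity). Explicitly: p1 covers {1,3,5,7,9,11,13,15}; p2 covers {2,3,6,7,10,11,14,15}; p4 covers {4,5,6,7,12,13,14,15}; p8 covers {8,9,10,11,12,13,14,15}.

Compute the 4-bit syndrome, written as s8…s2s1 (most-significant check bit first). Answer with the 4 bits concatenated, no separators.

1001

s1 (pos 1,3,5,7,9,11,13,15): 1⊕1⊕1⊕0⊕0⊕1⊕0⊕1 = 1
s2 (pos 2,3,6,7,10,11,14,15): 0⊕1⊕0⊕0⊕1⊕1⊕0⊕1 = 0
s4 (pos 4,5,6,7,12,13,14,15): 0⊕1⊕0⊕0⊕0⊕0⊕0⊕1 = 0
s8 (pos 8,9,10,11,12,13,14,15): 0⊕0⊕1⊕1⊕0⊕0⊕0⊕1 = 1
Syndrome s8…s1 = 1001 → error at position 9.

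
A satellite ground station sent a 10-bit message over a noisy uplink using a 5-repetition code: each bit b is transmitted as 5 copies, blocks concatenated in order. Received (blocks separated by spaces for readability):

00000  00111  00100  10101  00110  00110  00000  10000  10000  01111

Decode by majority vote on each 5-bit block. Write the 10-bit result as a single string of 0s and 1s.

0101000001

Block 1 (00000): 0 ones → 0
Block 2 (00111): 3 ones → 1
Block 3 (00100): 1 one → 0
Block 4 (10101): 3 ones → 1
Block 5 (00110): 2 ones → 0
Block 6 (00110): 2 ones → 0
Block 7 (00000): 0 ones → 0
Block 8 (10000): 1 one → 0
Block 9 (10000): 1 one → 0
Block 10 (01111): 4 ones → 1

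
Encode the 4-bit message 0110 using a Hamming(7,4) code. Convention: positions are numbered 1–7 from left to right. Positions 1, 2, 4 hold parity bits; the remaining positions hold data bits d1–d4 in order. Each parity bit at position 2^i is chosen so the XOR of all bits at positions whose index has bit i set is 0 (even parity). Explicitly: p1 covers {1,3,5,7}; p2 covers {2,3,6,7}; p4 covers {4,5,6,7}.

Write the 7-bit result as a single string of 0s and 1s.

1100110

Place data at non-parity positions: p1 p2 0 p4 1 1 0
p1 (pos 1,3,5,7): XOR of data positions = 0⊕1⊕0 = 1
p2 (pos 2,3,6,7): XOR of data positions = 0⊕1⊕0 = 1
p4 (pos 4,5,6,7): XOR of data positions = 1⊕1⊕0 = 0
Codeword: 1100110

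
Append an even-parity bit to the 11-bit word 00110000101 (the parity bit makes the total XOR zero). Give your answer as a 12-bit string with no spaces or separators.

001100001010

XOR of the 11 data bits: 0⊕0⊕1⊕1⊕0⊕0⊕0⊕0⊕1⊕0⊕1 = 0
Parity bit = 0 (so all 12 bits XOR to 0).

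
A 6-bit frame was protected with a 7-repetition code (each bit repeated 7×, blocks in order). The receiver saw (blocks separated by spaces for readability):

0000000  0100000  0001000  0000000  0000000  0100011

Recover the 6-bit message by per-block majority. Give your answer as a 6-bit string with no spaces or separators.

000000

Block 1 (0000000): 0 ones → 0
Block 2 (0100000): 1 one → 0
Block 3 (0001000): 1 one → 0
Block 4 (0000000): 0 ones → 0
Block 5 (0000000): 0 ones → 0
Block 6 (0100011): 3 ones → 0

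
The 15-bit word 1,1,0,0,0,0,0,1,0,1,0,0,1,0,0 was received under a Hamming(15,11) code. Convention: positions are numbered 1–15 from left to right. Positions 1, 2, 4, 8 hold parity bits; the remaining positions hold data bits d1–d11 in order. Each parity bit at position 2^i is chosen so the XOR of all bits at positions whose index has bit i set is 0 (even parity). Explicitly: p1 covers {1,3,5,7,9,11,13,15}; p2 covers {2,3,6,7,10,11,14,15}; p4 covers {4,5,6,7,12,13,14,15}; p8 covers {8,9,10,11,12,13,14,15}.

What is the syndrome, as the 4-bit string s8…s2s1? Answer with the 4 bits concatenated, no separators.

s1 (pos 1,3,5,7,9,11,13,15): 1⊕0⊕0⊕0⊕0⊕0⊕1⊕0 = 0
s2 (pos 2,3,6,7,10,11,14,15): 1⊕0⊕0⊕0⊕1⊕0⊕0⊕0 = 0
s4 (pos 4,5,6,7,12,13,14,15): 0⊕0⊕0⊕0⊕0⊕1⊕0⊕0 = 1
s8 (pos 8,9,10,11,12,13,14,15): 1⊕0⊕1⊕0⊕0⊕1⊕0⊕0 = 1
Syndrome s8…s1 = 1100 → error at position 12.

1100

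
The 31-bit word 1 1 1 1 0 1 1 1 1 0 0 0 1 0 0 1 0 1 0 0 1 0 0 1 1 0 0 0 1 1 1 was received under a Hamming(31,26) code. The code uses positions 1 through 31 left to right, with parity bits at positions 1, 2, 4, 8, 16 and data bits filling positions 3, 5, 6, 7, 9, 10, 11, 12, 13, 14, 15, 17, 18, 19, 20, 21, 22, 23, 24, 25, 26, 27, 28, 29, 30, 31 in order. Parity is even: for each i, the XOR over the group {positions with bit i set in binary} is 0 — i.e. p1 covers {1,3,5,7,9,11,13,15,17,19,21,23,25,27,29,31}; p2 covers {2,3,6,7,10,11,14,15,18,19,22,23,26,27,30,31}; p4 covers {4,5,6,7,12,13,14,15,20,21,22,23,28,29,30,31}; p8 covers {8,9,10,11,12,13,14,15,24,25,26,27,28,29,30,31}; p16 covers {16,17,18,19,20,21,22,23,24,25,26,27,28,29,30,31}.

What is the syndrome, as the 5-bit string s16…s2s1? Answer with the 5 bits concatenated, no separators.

s1 (pos 1,3,5,7,9,11,13,15,17,19,21,23,25,27,29,31): 1⊕1⊕0⊕1⊕1⊕0⊕1⊕0⊕0⊕0⊕1⊕0⊕1⊕0⊕1⊕1 = 1
s2 (pos 2,3,6,7,10,11,14,15,18,19,22,23,26,27,30,31): 1⊕1⊕1⊕1⊕0⊕0⊕0⊕0⊕1⊕0⊕0⊕0⊕0⊕0⊕1⊕1 = 1
s4 (pos 4,5,6,7,12,13,14,15,20,21,22,23,28,29,30,31): 1⊕0⊕1⊕1⊕0⊕1⊕0⊕0⊕0⊕1⊕0⊕0⊕0⊕1⊕1⊕1 = 0
s8 (pos 8,9,10,11,12,13,14,15,24,25,26,27,28,29,30,31): 1⊕1⊕0⊕0⊕0⊕1⊕0⊕0⊕1⊕1⊕0⊕0⊕0⊕1⊕1⊕1 = 0
s16 (pos 16,17,18,19,20,21,22,23,24,25,26,27,28,29,30,31): 1⊕0⊕1⊕0⊕0⊕1⊕0⊕0⊕1⊕1⊕0⊕0⊕0⊕1⊕1⊕1 = 0
Syndrome s16…s1 = 00011 → error at position 3.

00011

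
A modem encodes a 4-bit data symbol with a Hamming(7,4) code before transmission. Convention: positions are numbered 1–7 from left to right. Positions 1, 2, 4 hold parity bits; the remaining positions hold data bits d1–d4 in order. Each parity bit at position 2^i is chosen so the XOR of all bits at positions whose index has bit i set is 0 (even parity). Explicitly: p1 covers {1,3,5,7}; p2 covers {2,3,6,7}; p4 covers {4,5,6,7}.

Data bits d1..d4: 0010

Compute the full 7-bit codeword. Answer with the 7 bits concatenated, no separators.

Place data at non-parity positions: p1 p2 0 p4 0 1 0
p1 (pos 1,3,5,7): XOR of data positions = 0⊕0⊕0 = 0
p2 (pos 2,3,6,7): XOR of data positions = 0⊕1⊕0 = 1
p4 (pos 4,5,6,7): XOR of data positions = 0⊕1⊕0 = 1
Codeword: 0101010

0101010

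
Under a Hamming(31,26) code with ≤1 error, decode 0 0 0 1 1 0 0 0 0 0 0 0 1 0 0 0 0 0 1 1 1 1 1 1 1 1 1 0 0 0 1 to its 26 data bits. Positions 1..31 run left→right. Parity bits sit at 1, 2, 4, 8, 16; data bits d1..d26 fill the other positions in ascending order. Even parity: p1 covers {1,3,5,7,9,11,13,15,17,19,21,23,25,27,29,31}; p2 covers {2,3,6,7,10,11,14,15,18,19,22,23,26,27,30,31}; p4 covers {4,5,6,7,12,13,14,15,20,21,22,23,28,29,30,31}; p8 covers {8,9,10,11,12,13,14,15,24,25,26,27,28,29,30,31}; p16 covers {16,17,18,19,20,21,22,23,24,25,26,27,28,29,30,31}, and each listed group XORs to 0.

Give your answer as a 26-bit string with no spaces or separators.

01000000100001111111110001

s1 (pos 1,3,5,7,9,11,13,15,17,19,21,23,25,27,29,31): 0⊕0⊕1⊕0⊕0⊕0⊕1⊕0⊕0⊕1⊕1⊕1⊕1⊕1⊕0⊕1 = 0
s2 (pos 2,3,6,7,10,11,14,15,18,19,22,23,26,27,30,31): 0⊕0⊕0⊕0⊕0⊕0⊕0⊕0⊕0⊕1⊕1⊕1⊕1⊕1⊕0⊕1 = 0
s4 (pos 4,5,6,7,12,13,14,15,20,21,22,23,28,29,30,31): 1⊕1⊕0⊕0⊕0⊕1⊕0⊕0⊕1⊕1⊕1⊕1⊕0⊕0⊕0⊕1 = 0
s8 (pos 8,9,10,11,12,13,14,15,24,25,26,27,28,29,30,31): 0⊕0⊕0⊕0⊕0⊕1⊕0⊕0⊕1⊕1⊕1⊕1⊕0⊕0⊕0⊕1 = 0
s16 (pos 16,17,18,19,20,21,22,23,24,25,26,27,28,29,30,31): 0⊕0⊕0⊕1⊕1⊕1⊕1⊕1⊕1⊕1⊕1⊕1⊕0⊕0⊕0⊕1 = 0
Syndrome s16…s1 = 00000 → no error.
Read data bits from positions 3,5,6,7,9,10,11,12,13,14,15,17,18,19,20,21,22,23,24,25,26,27,28,29,30,31: 01000000100001111111110001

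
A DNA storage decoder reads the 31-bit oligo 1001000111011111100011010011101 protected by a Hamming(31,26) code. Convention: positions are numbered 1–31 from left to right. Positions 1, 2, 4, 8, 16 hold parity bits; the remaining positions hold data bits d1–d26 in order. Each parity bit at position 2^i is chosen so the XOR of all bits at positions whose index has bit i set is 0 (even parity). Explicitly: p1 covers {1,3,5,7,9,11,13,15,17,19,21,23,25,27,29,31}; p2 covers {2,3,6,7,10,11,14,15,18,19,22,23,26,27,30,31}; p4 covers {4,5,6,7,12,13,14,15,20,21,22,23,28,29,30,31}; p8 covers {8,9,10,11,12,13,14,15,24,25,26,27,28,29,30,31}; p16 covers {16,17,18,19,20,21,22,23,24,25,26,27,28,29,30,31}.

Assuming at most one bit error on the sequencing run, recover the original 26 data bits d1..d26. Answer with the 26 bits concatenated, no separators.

00001101111000011010011101

s1 (pos 1,3,5,7,9,11,13,15,17,19,21,23,25,27,29,31): 1⊕0⊕0⊕0⊕1⊕0⊕1⊕1⊕1⊕0⊕1⊕0⊕0⊕1⊕1⊕1 = 1
s2 (pos 2,3,6,7,10,11,14,15,18,19,22,23,26,27,30,31): 0⊕0⊕0⊕0⊕1⊕0⊕1⊕1⊕0⊕0⊕1⊕0⊕0⊕1⊕0⊕1 = 0
s4 (pos 4,5,6,7,12,13,14,15,20,21,22,23,28,29,30,31): 1⊕0⊕0⊕0⊕1⊕1⊕1⊕1⊕0⊕1⊕1⊕0⊕1⊕1⊕0⊕1 = 0
s8 (pos 8,9,10,11,12,13,14,15,24,25,26,27,28,29,30,31): 1⊕1⊕1⊕0⊕1⊕1⊕1⊕1⊕1⊕0⊕0⊕1⊕1⊕1⊕0⊕1 = 0
s16 (pos 16,17,18,19,20,21,22,23,24,25,26,27,28,29,30,31): 1⊕1⊕0⊕0⊕0⊕1⊕1⊕0⊕1⊕0⊕0⊕1⊕1⊕1⊕0⊕1 = 1
Syndrome s16…s1 = 10001 → error at position 17.
Flip position 17: 1001000111011111100011010011101 → 1001000111011111000011010011101
Read data bits from positions 3,5,6,7,9,10,11,12,13,14,15,17,18,19,20,21,22,23,24,25,26,27,28,29,30,31: 00001101111000011010011101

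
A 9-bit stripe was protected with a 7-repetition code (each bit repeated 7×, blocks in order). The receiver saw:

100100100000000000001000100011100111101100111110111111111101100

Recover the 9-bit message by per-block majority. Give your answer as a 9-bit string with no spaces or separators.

Block 1 (1001001): 3 ones → 0
Block 2 (0000000): 0 ones → 0
Block 3 (0000001): 1 one → 0
Block 4 (0001000): 1 one → 0
Block 5 (1110011): 5 ones → 1
Block 6 (1101100): 4 ones → 1
Block 7 (1111101): 6 ones → 1
Block 8 (1111111): 7 ones → 1
Block 9 (1101100): 4 ones → 1

000011111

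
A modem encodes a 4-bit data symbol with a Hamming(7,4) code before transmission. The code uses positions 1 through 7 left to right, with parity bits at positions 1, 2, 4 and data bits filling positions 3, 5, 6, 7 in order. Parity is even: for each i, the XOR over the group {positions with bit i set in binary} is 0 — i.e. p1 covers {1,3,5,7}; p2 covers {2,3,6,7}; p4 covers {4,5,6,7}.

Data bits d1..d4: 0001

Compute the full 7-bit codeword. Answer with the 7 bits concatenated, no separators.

1101001

Place data at non-parity positions: p1 p2 0 p4 0 0 1
p1 (pos 1,3,5,7): XOR of data positions = 0⊕0⊕1 = 1
p2 (pos 2,3,6,7): XOR of data positions = 0⊕0⊕1 = 1
p4 (pos 4,5,6,7): XOR of data positions = 0⊕0⊕1 = 1
Codeword: 1101001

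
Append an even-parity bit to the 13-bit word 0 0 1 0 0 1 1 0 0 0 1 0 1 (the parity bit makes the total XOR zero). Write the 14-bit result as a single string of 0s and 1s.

XOR of the 13 data bits: 0⊕0⊕1⊕0⊕0⊕1⊕1⊕0⊕0⊕0⊕1⊕0⊕1 = 1
Parity bit = 1 (so all 14 bits XOR to 0).

00100110001011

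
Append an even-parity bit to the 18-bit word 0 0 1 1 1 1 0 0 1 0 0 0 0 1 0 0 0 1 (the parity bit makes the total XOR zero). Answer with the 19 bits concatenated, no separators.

XOR of the 18 data bits: 0⊕0⊕1⊕1⊕1⊕1⊕0⊕0⊕1⊕0⊕0⊕0⊕0⊕1⊕0⊕0⊕0⊕1 = 1
Parity bit = 1 (so all 19 bits XOR to 0).

0011110010000100011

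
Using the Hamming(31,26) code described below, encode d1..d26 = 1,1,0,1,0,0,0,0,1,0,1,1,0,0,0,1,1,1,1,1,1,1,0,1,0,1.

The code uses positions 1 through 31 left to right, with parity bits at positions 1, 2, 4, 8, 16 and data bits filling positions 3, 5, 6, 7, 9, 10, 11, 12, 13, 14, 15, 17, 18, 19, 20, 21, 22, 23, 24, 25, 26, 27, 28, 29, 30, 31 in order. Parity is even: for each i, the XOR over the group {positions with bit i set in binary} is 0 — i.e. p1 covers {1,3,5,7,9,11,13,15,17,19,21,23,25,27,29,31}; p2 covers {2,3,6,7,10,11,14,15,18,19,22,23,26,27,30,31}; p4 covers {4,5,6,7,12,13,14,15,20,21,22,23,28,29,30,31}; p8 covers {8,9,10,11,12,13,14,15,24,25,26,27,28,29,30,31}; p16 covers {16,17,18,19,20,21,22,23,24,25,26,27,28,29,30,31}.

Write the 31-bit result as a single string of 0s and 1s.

Place data at non-parity positions: p1 p2 1 p4 1 0 1 p8 0 0 0 0 1 0 1 p16 1 0 0 0 1 1 1 1 1 1 1 0 1 0 1
p1 (pos 1,3,5,7,9,11,13,15,17,19,21,23,25,27,29,31): XOR of data positions = 1⊕1⊕1⊕0⊕0⊕1⊕1⊕1⊕0⊕1⊕1⊕1⊕1⊕1⊕1 = 0
p2 (pos 2,3,6,7,10,11,14,15,18,19,22,23,26,27,30,31): XOR of data positions = 1⊕0⊕1⊕0⊕0⊕0⊕1⊕0⊕0⊕1⊕1⊕1⊕1⊕0⊕1 = 0
p4 (pos 4,5,6,7,12,13,14,15,20,21,22,23,28,29,30,31): XOR of data positions = 1⊕0⊕1⊕0⊕1⊕0⊕1⊕0⊕1⊕1⊕1⊕0⊕1⊕0⊕1 = 1
p8 (pos 8,9,10,11,12,13,14,15,24,25,26,27,28,29,30,31): XOR of data positions = 0⊕0⊕0⊕0⊕1⊕0⊕1⊕1⊕1⊕1⊕1⊕0⊕1⊕0⊕1 = 0
p16 (pos 16,17,18,19,20,21,22,23,24,25,26,27,28,29,30,31): XOR of data positions = 1⊕0⊕0⊕0⊕1⊕1⊕1⊕1⊕1⊕1⊕1⊕0⊕1⊕0⊕1 = 0
Codeword: 0011101000001010100011111110101

0011101000001010100011111110101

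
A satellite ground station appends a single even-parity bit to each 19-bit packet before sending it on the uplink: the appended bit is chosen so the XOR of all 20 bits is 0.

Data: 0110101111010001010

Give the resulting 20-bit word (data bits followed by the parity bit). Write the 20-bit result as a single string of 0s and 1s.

XOR of the 19 data bits: 0⊕1⊕1⊕0⊕1⊕0⊕1⊕1⊕1⊕1⊕0⊕1⊕0⊕0⊕0⊕1⊕0⊕1⊕0 = 0
Parity bit = 0 (so all 20 bits XOR to 0).

01101011110100010100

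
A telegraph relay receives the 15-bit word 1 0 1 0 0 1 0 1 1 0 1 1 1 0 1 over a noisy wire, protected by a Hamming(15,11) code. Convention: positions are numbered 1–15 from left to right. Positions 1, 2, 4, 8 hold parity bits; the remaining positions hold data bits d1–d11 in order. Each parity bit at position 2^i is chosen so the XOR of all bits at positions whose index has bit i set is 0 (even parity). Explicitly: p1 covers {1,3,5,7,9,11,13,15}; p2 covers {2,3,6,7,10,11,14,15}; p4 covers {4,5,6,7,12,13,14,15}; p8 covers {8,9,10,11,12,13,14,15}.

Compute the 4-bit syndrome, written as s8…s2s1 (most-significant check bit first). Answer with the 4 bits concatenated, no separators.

0000

s1 (pos 1,3,5,7,9,11,13,15): 1⊕1⊕0⊕0⊕1⊕1⊕1⊕1 = 0
s2 (pos 2,3,6,7,10,11,14,15): 0⊕1⊕1⊕0⊕0⊕1⊕0⊕1 = 0
s4 (pos 4,5,6,7,12,13,14,15): 0⊕0⊕1⊕0⊕1⊕1⊕0⊕1 = 0
s8 (pos 8,9,10,11,12,13,14,15): 1⊕1⊕0⊕1⊕1⊕1⊕0⊕1 = 0
Syndrome s8…s1 = 0000 → no error.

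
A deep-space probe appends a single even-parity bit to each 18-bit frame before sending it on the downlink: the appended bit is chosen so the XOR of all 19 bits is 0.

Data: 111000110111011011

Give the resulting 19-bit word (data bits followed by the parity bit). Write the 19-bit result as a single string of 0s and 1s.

XOR of the 18 data bits: 1⊕1⊕1⊕0⊕0⊕0⊕1⊕1⊕0⊕1⊕1⊕1⊕0⊕1⊕1⊕0⊕1⊕1 = 0
Parity bit = 0 (so all 19 bits XOR to 0).

1110001101110110110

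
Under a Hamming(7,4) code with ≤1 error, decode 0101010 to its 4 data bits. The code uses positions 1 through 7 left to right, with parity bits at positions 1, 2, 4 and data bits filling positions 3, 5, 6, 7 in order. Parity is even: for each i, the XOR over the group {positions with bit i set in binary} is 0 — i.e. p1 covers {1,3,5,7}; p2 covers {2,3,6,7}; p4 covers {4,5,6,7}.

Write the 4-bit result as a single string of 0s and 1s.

0010

s1 (pos 1,3,5,7): 0⊕0⊕0⊕0 = 0
s2 (pos 2,3,6,7): 1⊕0⊕1⊕0 = 0
s4 (pos 4,5,6,7): 1⊕0⊕1⊕0 = 0
Syndrome s4…s1 = 000 → no error.
Read data bits from positions 3,5,6,7: 0010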